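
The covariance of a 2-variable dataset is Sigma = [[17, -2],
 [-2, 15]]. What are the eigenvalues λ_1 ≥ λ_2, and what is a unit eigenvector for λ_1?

Step 1 — characteristic polynomial of 2×2 Sigma:
  det(Sigma - λI) = λ² - trace · λ + det = 0.
  trace = 17 + 15 = 32, det = 17·15 - (-2)² = 251.
Step 2 — discriminant:
  Δ = trace² - 4·det = 1024 - 1004 = 20.
Step 3 — eigenvalues:
  λ = (trace ± √Δ)/2 = (32 ± 4.4721)/2,
  λ_1 = 18.2361,  λ_2 = 13.7639.

Step 4 — unit eigenvector for λ_1: solve (Sigma - λ_1 I)v = 0. First row:
  (17 - 18.2361)·v_x + (-2)·v_y = 0, i.e. (-1.2361)·v_x + (-2)·v_y = 0,
  so v ∝ (b, λ_1 - a) = (-2, 1.2361); multiply by -1 so the first entry is positive: u = (2, -1.2361).
  ||u|| = √((2)² + (-1.2361)²) = √(5.5279) ≈ 2.3511,
  v_1 = u/||u|| ≈ (0.8507, -0.5257) (||v_1|| = 1).

λ_1 = 18.2361,  λ_2 = 13.7639;  v_1 ≈ (0.8507, -0.5257)


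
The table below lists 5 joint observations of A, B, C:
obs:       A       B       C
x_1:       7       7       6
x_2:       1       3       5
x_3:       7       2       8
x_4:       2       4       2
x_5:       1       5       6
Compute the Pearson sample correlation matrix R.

Step 1 — column means:
  mean(A) = (7 + 1 + 7 + 2 + 1) / 5 = 18/5 = 3.6
  mean(B) = (7 + 3 + 2 + 4 + 5) / 5 = 21/5 = 4.2
  mean(C) = (6 + 5 + 8 + 2 + 6) / 5 = 27/5 = 5.4

Step 2 — sample variances and covariances s[i,j] = (1/(n-1)) · Σ_k (x_{k,i} - mean_i) · (x_{k,j} - mean_j), with n-1 = 4:
  s[A,A] = ((3.4)·(3.4) + (-2.6)·(-2.6) + (3.4)·(3.4) + (-1.6)·(-1.6) + (-2.6)·(-2.6)) / 4 = 39.2/4 = 9.8
  s[A,B] = ((3.4)·(2.8) + (-2.6)·(-1.2) + (3.4)·(-2.2) + (-1.6)·(-0.2) + (-2.6)·(0.8)) / 4 = 3.4/4 = 0.85
  s[A,C] = ((3.4)·(0.6) + (-2.6)·(-0.4) + (3.4)·(2.6) + (-1.6)·(-3.4) + (-2.6)·(0.6)) / 4 = 15.8/4 = 3.95
  s[B,B] = ((2.8)·(2.8) + (-1.2)·(-1.2) + (-2.2)·(-2.2) + (-0.2)·(-0.2) + (0.8)·(0.8)) / 4 = 14.8/4 = 3.7
  s[B,C] = ((2.8)·(0.6) + (-1.2)·(-0.4) + (-2.2)·(2.6) + (-0.2)·(-3.4) + (0.8)·(0.6)) / 4 = -2.4/4 = -0.6
  s[C,C] = ((0.6)·(0.6) + (-0.4)·(-0.4) + (2.6)·(2.6) + (-3.4)·(-3.4) + (0.6)·(0.6)) / 4 = 19.2/4 = 4.8
  Sample standard deviations s_i = √(s[i,i]):
  s(A) = √(9.8) = 3.1305
  s(B) = √(3.7) = 1.9235
  s(C) = √(4.8) = 2.1909

Step 3 — r_{ij} = s_{ij} / (s_i · s_j):
  r[A,A] = 1 (diagonal).
  r[A,B] = 0.85 / (3.1305 · 1.9235) = 0.85 / 6.0216 = 0.1412
  r[A,C] = 3.95 / (3.1305 · 2.1909) = 3.95 / 6.8586 = 0.5759
  r[B,B] = 1 (diagonal).
  r[B,C] = -0.6 / (1.9235 · 2.1909) = -0.6 / 4.2143 = -0.1424
  r[C,C] = 1 (diagonal).

R is symmetric with unit diagonal. Assembling:

R = [[1, 0.1412, 0.5759],
 [0.1412, 1, -0.1424],
 [0.5759, -0.1424, 1]]


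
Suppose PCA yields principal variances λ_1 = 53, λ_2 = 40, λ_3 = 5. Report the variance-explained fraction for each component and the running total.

Step 1 — total variance = trace(Sigma) = Σ λ_i = 53 + 40 + 5 = 98.

Step 2 — fraction explained by component i = λ_i / Σ λ:
  PC1: 53/98 = 0.5408
  PC2: 40/98 = 0.4082
  PC3: 5/98 = 0.051

Step 3 — cumulative fraction after k components = (λ_1 + ... + λ_k) / Σ λ:
  k = 1: 53/98 = 0.5408
  k = 2: (53 + 40)/98 = 93/98 = 0.949
  k = 3: (53 + 40 + 5)/98 = 98/98 = 1

Summary (fraction, with percent):

explained: PC1 0.5408 (54.08%), PC2 0.4082 (40.82%), PC3 0.051 (5.1%);  cumulative: 0.5408, 0.949, 1


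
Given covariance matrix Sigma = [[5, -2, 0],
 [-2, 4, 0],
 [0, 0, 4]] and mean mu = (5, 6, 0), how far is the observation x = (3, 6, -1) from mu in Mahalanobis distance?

Step 1 — centre the observation: (x - mu) = (-2, 0, -1).

Step 2 — invert Sigma (cofactor / det for 3×3, or solve directly):
  Sigma^{-1} = [[0.25, 0.125, 0],
 [0.125, 0.3125, 0],
 [0, 0, 0.25]].

Step 3 — form the quadratic (x - mu)^T · Sigma^{-1} · (x - mu):
  Sigma^{-1} · (x - mu) = (-0.5, -0.25, -0.25).
  (x - mu)^T · [Sigma^{-1} · (x - mu)] = (-2)·(-0.5) + (0)·(-0.25) + (-1)·(-0.25) = 1.25.

Step 4 — take square root: d = √(1.25) ≈ 1.118.

d(x, mu) = √(1.25) ≈ 1.118


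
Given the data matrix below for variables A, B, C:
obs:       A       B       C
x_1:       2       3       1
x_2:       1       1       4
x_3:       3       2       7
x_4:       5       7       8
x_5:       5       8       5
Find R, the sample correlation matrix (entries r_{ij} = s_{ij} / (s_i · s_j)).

Step 1 — column means:
  mean(A) = (2 + 1 + 3 + 5 + 5) / 5 = 16/5 = 3.2
  mean(B) = (3 + 1 + 2 + 7 + 8) / 5 = 21/5 = 4.2
  mean(C) = (1 + 4 + 7 + 8 + 5) / 5 = 25/5 = 5

Step 2 — sample variances and covariances s[i,j] = (1/(n-1)) · Σ_k (x_{k,i} - mean_i) · (x_{k,j} - mean_j), with n-1 = 4:
  s[A,A] = ((-1.2)·(-1.2) + (-2.2)·(-2.2) + (-0.2)·(-0.2) + (1.8)·(1.8) + (1.8)·(1.8)) / 4 = 12.8/4 = 3.2
  s[A,B] = ((-1.2)·(-1.2) + (-2.2)·(-3.2) + (-0.2)·(-2.2) + (1.8)·(2.8) + (1.8)·(3.8)) / 4 = 20.8/4 = 5.2
  s[A,C] = ((-1.2)·(-4) + (-2.2)·(-1) + (-0.2)·(2) + (1.8)·(3) + (1.8)·(0)) / 4 = 12/4 = 3
  s[B,B] = ((-1.2)·(-1.2) + (-3.2)·(-3.2) + (-2.2)·(-2.2) + (2.8)·(2.8) + (3.8)·(3.8)) / 4 = 38.8/4 = 9.7
  s[B,C] = ((-1.2)·(-4) + (-3.2)·(-1) + (-2.2)·(2) + (2.8)·(3) + (3.8)·(0)) / 4 = 12/4 = 3
  s[C,C] = ((-4)·(-4) + (-1)·(-1) + (2)·(2) + (3)·(3) + (0)·(0)) / 4 = 30/4 = 7.5
  Sample standard deviations s_i = √(s[i,i]):
  s(A) = √(3.2) = 1.7889
  s(B) = √(9.7) = 3.1145
  s(C) = √(7.5) = 2.7386

Step 3 — r_{ij} = s_{ij} / (s_i · s_j):
  r[A,A] = 1 (diagonal).
  r[A,B] = 5.2 / (1.7889 · 3.1145) = 5.2 / 5.5714 = 0.9333
  r[A,C] = 3 / (1.7889 · 2.7386) = 3 / 4.899 = 0.6124
  r[B,B] = 1 (diagonal).
  r[B,C] = 3 / (3.1145 · 2.7386) = 3 / 8.5294 = 0.3517
  r[C,C] = 1 (diagonal).

R is symmetric with unit diagonal. Assembling:

R = [[1, 0.9333, 0.6124],
 [0.9333, 1, 0.3517],
 [0.6124, 0.3517, 1]]


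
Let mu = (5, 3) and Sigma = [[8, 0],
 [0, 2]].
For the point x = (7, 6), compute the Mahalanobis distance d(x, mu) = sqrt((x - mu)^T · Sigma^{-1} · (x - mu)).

Step 1 — centre the observation: (x - mu) = (2, 3).

Step 2 — invert Sigma. det(Sigma) = 8·2 - (0)² = 16.
  Sigma^{-1} = (1/det) · [[d, -b], [-b, a]] = [[0.125, 0],
 [0, 0.5]].

Step 3 — form the quadratic (x - mu)^T · Sigma^{-1} · (x - mu):
  Sigma^{-1} · (x - mu) = (0.25, 1.5).
  (x - mu)^T · [Sigma^{-1} · (x - mu)] = (2)·(0.25) + (3)·(1.5) = 5.

Step 4 — take square root: d = √(5) ≈ 2.2361.

d(x, mu) = √(5) ≈ 2.2361


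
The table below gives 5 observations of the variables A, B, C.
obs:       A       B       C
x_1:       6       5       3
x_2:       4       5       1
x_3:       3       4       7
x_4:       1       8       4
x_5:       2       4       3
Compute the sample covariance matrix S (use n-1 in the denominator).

Step 1 — column means:
  mean(A) = (6 + 4 + 3 + 1 + 2) / 5 = 16/5 = 3.2
  mean(B) = (5 + 5 + 4 + 8 + 4) / 5 = 26/5 = 5.2
  mean(C) = (3 + 1 + 7 + 4 + 3) / 5 = 18/5 = 3.6

Step 2 — sample covariance S[i,j] = (1/(n-1)) · Σ_k (x_{k,i} - mean_i) · (x_{k,j} - mean_j), with n-1 = 4.
  S[A,A] = ((2.8)·(2.8) + (0.8)·(0.8) + (-0.2)·(-0.2) + (-2.2)·(-2.2) + (-1.2)·(-1.2)) / 4 = 14.8/4 = 3.7
  S[A,B] = ((2.8)·(-0.2) + (0.8)·(-0.2) + (-0.2)·(-1.2) + (-2.2)·(2.8) + (-1.2)·(-1.2)) / 4 = -5.2/4 = -1.3
  S[A,C] = ((2.8)·(-0.6) + (0.8)·(-2.6) + (-0.2)·(3.4) + (-2.2)·(0.4) + (-1.2)·(-0.6)) / 4 = -4.6/4 = -1.15
  S[B,B] = ((-0.2)·(-0.2) + (-0.2)·(-0.2) + (-1.2)·(-1.2) + (2.8)·(2.8) + (-1.2)·(-1.2)) / 4 = 10.8/4 = 2.7
  S[B,C] = ((-0.2)·(-0.6) + (-0.2)·(-2.6) + (-1.2)·(3.4) + (2.8)·(0.4) + (-1.2)·(-0.6)) / 4 = -1.6/4 = -0.4
  S[C,C] = ((-0.6)·(-0.6) + (-2.6)·(-2.6) + (3.4)·(3.4) + (0.4)·(0.4) + (-0.6)·(-0.6)) / 4 = 19.2/4 = 4.8

S is symmetric (S[j,i] = S[i,j]). Assembling:

S = [[3.7, -1.3, -1.15],
 [-1.3, 2.7, -0.4],
 [-1.15, -0.4, 4.8]]


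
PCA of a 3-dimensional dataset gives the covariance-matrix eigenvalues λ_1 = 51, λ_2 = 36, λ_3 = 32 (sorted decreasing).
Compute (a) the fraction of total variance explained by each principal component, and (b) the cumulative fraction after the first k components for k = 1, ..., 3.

Step 1 — total variance = trace(Sigma) = Σ λ_i = 51 + 36 + 32 = 119.

Step 2 — fraction explained by component i = λ_i / Σ λ:
  PC1: 51/119 = 0.4286
  PC2: 36/119 = 0.3025
  PC3: 32/119 = 0.2689

Step 3 — cumulative fraction after k components = (λ_1 + ... + λ_k) / Σ λ:
  k = 1: 51/119 = 0.4286
  k = 2: (51 + 36)/119 = 87/119 = 0.7311
  k = 3: (51 + 36 + 32)/119 = 119/119 = 1

Summary (fraction, with percent):

explained: PC1 0.4286 (42.86%), PC2 0.3025 (30.25%), PC3 0.2689 (26.89%);  cumulative: 0.4286, 0.7311, 1


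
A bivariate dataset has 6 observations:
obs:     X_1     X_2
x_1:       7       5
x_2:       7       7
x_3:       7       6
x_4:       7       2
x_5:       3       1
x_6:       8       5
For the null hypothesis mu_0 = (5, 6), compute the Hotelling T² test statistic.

Step 1 — sample mean vector:
  mean(X_1) = (7 + 7 + 7 + 7 + 3 + 8) / 6 = 39/6 = 6.5
  mean(X_2) = (5 + 7 + 6 + 2 + 1 + 5) / 6 = 26/6 = 4.3333
  x̄ = (6.5, 4.3333),  deviation x̄ - mu_0 = (6.5, 4.3333) - (5, 6) = (1.5, -1.6667).

Step 2 — sample covariance matrix, S[i,j] = (1/(n-1)) · Σ_k (x_{k,i} - mean_i) · (x_{k,j} - mean_j), divisor n-1 = 5:
  S[X_1,X_1] = ((0.5)·(0.5) + (0.5)·(0.5) + (0.5)·(0.5) + (0.5)·(0.5) + (-3.5)·(-3.5) + (1.5)·(1.5)) / 5 = 15.5/5 = 3.1
  S[X_1,X_2] = ((0.5)·(0.6667) + (0.5)·(2.6667) + (0.5)·(1.6667) + (0.5)·(-2.3333) + (-3.5)·(-3.3333) + (1.5)·(0.6667)) / 5 = 14/5 = 2.8
  S[X_2,X_2] = ((0.6667)·(0.6667) + (2.6667)·(2.6667) + (1.6667)·(1.6667) + (-2.3333)·(-2.3333) + (-3.3333)·(-3.3333) + (0.6667)·(0.6667)) / 5 = 27.3333/5 = 5.4667
  S = [[3.1, 2.8],
 [2.8, 5.4667]].

Step 3 — invert S. det(S) = 3.1·5.4667 - (2.8)² = 9.1067.
  S^{-1} = (1/det) · [[d, -b], [-b, a]] = [[0.6003, -0.3075],
 [-0.3075, 0.3404]].

Step 4 — quadratic form (x̄ - mu_0)^T · S^{-1} · (x̄ - mu_0):
  S^{-1} · (x̄ - mu_0) = (1.4129, -1.0286),
  (x̄ - mu_0)^T · [...] = (1.5)·(1.4129) + (-1.6667)·(-1.0286) = 3.8336.

Step 5 — scale by n: T² = 6 · 3.8336 = 23.0015.

T² ≈ 23.0015


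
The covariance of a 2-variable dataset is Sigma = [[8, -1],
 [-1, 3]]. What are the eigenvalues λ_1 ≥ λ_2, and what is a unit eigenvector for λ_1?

Step 1 — characteristic polynomial of 2×2 Sigma:
  det(Sigma - λI) = λ² - trace · λ + det = 0.
  trace = 8 + 3 = 11, det = 8·3 - (-1)² = 23.
Step 2 — discriminant:
  Δ = trace² - 4·det = 121 - 92 = 29.
Step 3 — eigenvalues:
  λ = (trace ± √Δ)/2 = (11 ± 5.3852)/2,
  λ_1 = 8.1926,  λ_2 = 2.8074.

Step 4 — unit eigenvector for λ_1: solve (Sigma - λ_1 I)v = 0. First row:
  (8 - 8.1926)·v_x + (-1)·v_y = 0, i.e. (-0.1926)·v_x + (-1)·v_y = 0,
  so v ∝ (b, λ_1 - a) = (-1, 0.1926); multiply by -1 so the first entry is positive: u = (1, -0.1926).
  ||u|| = √((1)² + (-0.1926)²) = √(1.0371) ≈ 1.0184,
  v_1 = u/||u|| ≈ (0.982, -0.1891) (||v_1|| = 1).

λ_1 = 8.1926,  λ_2 = 2.8074;  v_1 ≈ (0.982, -0.1891)


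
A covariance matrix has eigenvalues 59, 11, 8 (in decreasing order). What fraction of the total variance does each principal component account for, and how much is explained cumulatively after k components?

Step 1 — total variance = trace(Sigma) = Σ λ_i = 59 + 11 + 8 = 78.

Step 2 — fraction explained by component i = λ_i / Σ λ:
  PC1: 59/78 = 0.7564
  PC2: 11/78 = 0.141
  PC3: 8/78 = 0.1026

Step 3 — cumulative fraction after k components = (λ_1 + ... + λ_k) / Σ λ:
  k = 1: 59/78 = 0.7564
  k = 2: (59 + 11)/78 = 70/78 = 0.8974
  k = 3: (59 + 11 + 8)/78 = 78/78 = 1

Summary (fraction, with percent):

explained: PC1 0.7564 (75.64%), PC2 0.141 (14.1%), PC3 0.1026 (10.26%);  cumulative: 0.7564, 0.8974, 1


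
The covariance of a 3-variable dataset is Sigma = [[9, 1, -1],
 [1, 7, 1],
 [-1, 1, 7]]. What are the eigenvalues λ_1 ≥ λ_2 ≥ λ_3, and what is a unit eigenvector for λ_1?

Step 1 — characteristic polynomial p(λ) = det(λI - Sigma) = λ³ - tr·λ² + c_1·λ - det, where tr = trace, c_1 = sum of the principal 2×2 minors, det = det(Sigma):
  tr = 9 + 7 + 7 = 23,
  c_1 = (9·7 - (1)²) + (9·7 - (-1)²) + (7·7 - (1)²) = 62 + 62 + 48 = 172,
  det = 9·(7·7 - (1)²) - (1)·((1)·7 - (1)·(-1)) + (-1)·((1)·(1) - 7·(-1)) = 9·(48) - (1)·(8) + (-1)·(8) = 416.
  So p(λ) = λ³ - 23λ² + 172λ - 416.
Step 2 — look for an integer root (rational root theorem: any rational root is an integer divisor of 416). Testing λ = 8:
  p(8) = 512 - 1472 + 1376 - 416 = 0  ✓
  Dividing out (λ - 8): p(λ) = (λ - 8)(λ² - 15λ + 52).
Step 3 — remaining eigenvalues from the quadratic λ² - 15λ + 52 = 0:
  Δ = 15² - 4·52 = 225 - 208 = 17,  λ = (15 ± √17)/2 = (15 ± 4.1231)/2 ≈ 9.5616 or 5.4384.
  Sorted: λ_1 = 9.5616,  λ_2 = 8,  λ_3 = 5.4384  (check: sum = 23 = tr ✓).

Step 4 — unit eigenvector for λ_1 ≈ 9.5616: v spans the null space of (Sigma - λ_1 I), whose rows are
  r_1 = (-0.5616, 1, -1),  r_2 = (1, -2.5616, 1),  r_3 = (-1, 1, -2.5616).
  v is orthogonal to every row, so take v ∝ r_1 × r_2 = ((1)·(1) - (-1)·(-2.5616), (-1)·(1) - (-0.5616)·(1), (-0.5616)·(-2.5616) - (1)·(1)) ≈ (-1.5616, -0.4384, 0.4384).
  Rescale (multiply by -1 so the first nonzero entry is positive): u = (1.5616, 0.4384, -0.4384).
  ||u|| = √((1.5616)² + (0.4384)² + (-0.4384)²) = √(2.8229) ≈ 1.6802,  v_1 = u/||u|| ≈ (0.9294, 0.261, -0.261) (||v_1|| = 1).

λ_1 = 9.5616,  λ_2 = 8,  λ_3 = 5.4384;  v_1 ≈ (0.9294, 0.261, -0.261)


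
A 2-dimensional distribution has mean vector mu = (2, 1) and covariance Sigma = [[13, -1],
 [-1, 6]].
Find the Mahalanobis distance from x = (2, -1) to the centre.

Step 1 — centre the observation: (x - mu) = (0, -2).

Step 2 — invert Sigma. det(Sigma) = 13·6 - (-1)² = 77.
  Sigma^{-1} = (1/det) · [[d, -b], [-b, a]] = [[0.0779, 0.013],
 [0.013, 0.1688]].

Step 3 — form the quadratic (x - mu)^T · Sigma^{-1} · (x - mu):
  Sigma^{-1} · (x - mu) = (-0.026, -0.3377).
  (x - mu)^T · [Sigma^{-1} · (x - mu)] = (0)·(-0.026) + (-2)·(-0.3377) = 0.6753.

Step 4 — take square root: d = √(0.6753) ≈ 0.8218.

d(x, mu) = √(0.6753) ≈ 0.8218


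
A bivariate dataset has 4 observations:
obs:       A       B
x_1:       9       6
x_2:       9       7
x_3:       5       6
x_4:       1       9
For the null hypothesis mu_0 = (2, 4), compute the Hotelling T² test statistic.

Step 1 — sample mean vector:
  mean(A) = (9 + 9 + 5 + 1) / 4 = 24/4 = 6
  mean(B) = (6 + 7 + 6 + 9) / 4 = 28/4 = 7
  x̄ = (6, 7),  deviation x̄ - mu_0 = (6, 7) - (2, 4) = (4, 3).

Step 2 — sample covariance matrix, S[i,j] = (1/(n-1)) · Σ_k (x_{k,i} - mean_i) · (x_{k,j} - mean_j), divisor n-1 = 3:
  S[A,A] = ((3)·(3) + (3)·(3) + (-1)·(-1) + (-5)·(-5)) / 3 = 44/3 = 14.6667
  S[A,B] = ((3)·(-1) + (3)·(0) + (-1)·(-1) + (-5)·(2)) / 3 = -12/3 = -4
  S[B,B] = ((-1)·(-1) + (0)·(0) + (-1)·(-1) + (2)·(2)) / 3 = 6/3 = 2
  S = [[14.6667, -4],
 [-4, 2]].

Step 3 — invert S. det(S) = 14.6667·2 - (-4)² = 13.3333.
  S^{-1} = (1/det) · [[d, -b], [-b, a]] = [[0.15, 0.3],
 [0.3, 1.1]].

Step 4 — quadratic form (x̄ - mu_0)^T · S^{-1} · (x̄ - mu_0):
  S^{-1} · (x̄ - mu_0) = (1.5, 4.5),
  (x̄ - mu_0)^T · [...] = (4)·(1.5) + (3)·(4.5) = 19.5.

Step 5 — scale by n: T² = 4 · 19.5 = 78.

T² ≈ 78


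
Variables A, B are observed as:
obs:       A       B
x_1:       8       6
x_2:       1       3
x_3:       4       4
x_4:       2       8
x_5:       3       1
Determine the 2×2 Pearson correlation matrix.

Step 1 — column means:
  mean(A) = (8 + 1 + 4 + 2 + 3) / 5 = 18/5 = 3.6
  mean(B) = (6 + 3 + 4 + 8 + 1) / 5 = 22/5 = 4.4

Step 2 — sample variances and covariances s[i,j] = (1/(n-1)) · Σ_k (x_{k,i} - mean_i) · (x_{k,j} - mean_j), with n-1 = 4:
  s[A,A] = ((4.4)·(4.4) + (-2.6)·(-2.6) + (0.4)·(0.4) + (-1.6)·(-1.6) + (-0.6)·(-0.6)) / 4 = 29.2/4 = 7.3
  s[A,B] = ((4.4)·(1.6) + (-2.6)·(-1.4) + (0.4)·(-0.4) + (-1.6)·(3.6) + (-0.6)·(-3.4)) / 4 = 6.8/4 = 1.7
  s[B,B] = ((1.6)·(1.6) + (-1.4)·(-1.4) + (-0.4)·(-0.4) + (3.6)·(3.6) + (-3.4)·(-3.4)) / 4 = 29.2/4 = 7.3
  Sample standard deviations s_i = √(s[i,i]):
  s(A) = √(7.3) = 2.7019
  s(B) = √(7.3) = 2.7019

Step 3 — r_{ij} = s_{ij} / (s_i · s_j):
  r[A,A] = 1 (diagonal).
  r[A,B] = 1.7 / (2.7019 · 2.7019) = 1.7 / 7.3 = 0.2329
  r[B,B] = 1 (diagonal).

R is symmetric with unit diagonal. Assembling:

R = [[1, 0.2329],
 [0.2329, 1]]


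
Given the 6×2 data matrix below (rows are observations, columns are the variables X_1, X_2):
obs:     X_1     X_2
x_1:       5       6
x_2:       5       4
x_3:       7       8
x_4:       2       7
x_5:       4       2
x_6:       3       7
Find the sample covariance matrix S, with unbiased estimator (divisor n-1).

Step 1 — column means:
  mean(X_1) = (5 + 5 + 7 + 2 + 4 + 3) / 6 = 26/6 = 4.3333
  mean(X_2) = (6 + 4 + 8 + 7 + 2 + 7) / 6 = 34/6 = 5.6667

Step 2 — sample covariance S[i,j] = (1/(n-1)) · Σ_k (x_{k,i} - mean_i) · (x_{k,j} - mean_j), with n-1 = 5.
  S[X_1,X_1] = ((0.6667)·(0.6667) + (0.6667)·(0.6667) + (2.6667)·(2.6667) + (-2.3333)·(-2.3333) + (-0.3333)·(-0.3333) + (-1.3333)·(-1.3333)) / 5 = 15.3333/5 = 3.0667
  S[X_1,X_2] = ((0.6667)·(0.3333) + (0.6667)·(-1.6667) + (2.6667)·(2.3333) + (-2.3333)·(1.3333) + (-0.3333)·(-3.6667) + (-1.3333)·(1.3333)) / 5 = 1.6667/5 = 0.3333
  S[X_2,X_2] = ((0.3333)·(0.3333) + (-1.6667)·(-1.6667) + (2.3333)·(2.3333) + (1.3333)·(1.3333) + (-3.6667)·(-3.6667) + (1.3333)·(1.3333)) / 5 = 25.3333/5 = 5.0667

S is symmetric (S[j,i] = S[i,j]). Assembling:

S = [[3.0667, 0.3333],
 [0.3333, 5.0667]]


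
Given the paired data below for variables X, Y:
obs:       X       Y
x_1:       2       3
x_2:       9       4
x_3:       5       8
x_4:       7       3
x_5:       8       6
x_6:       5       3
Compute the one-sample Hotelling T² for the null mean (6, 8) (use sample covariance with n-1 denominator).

Step 1 — sample mean vector:
  mean(X) = (2 + 9 + 5 + 7 + 8 + 5) / 6 = 36/6 = 6
  mean(Y) = (3 + 4 + 8 + 3 + 6 + 3) / 6 = 27/6 = 4.5
  x̄ = (6, 4.5),  deviation x̄ - mu_0 = (6, 4.5) - (6, 8) = (0, -3.5).

Step 2 — sample covariance matrix, S[i,j] = (1/(n-1)) · Σ_k (x_{k,i} - mean_i) · (x_{k,j} - mean_j), divisor n-1 = 5:
  S[X,X] = ((-4)·(-4) + (3)·(3) + (-1)·(-1) + (1)·(1) + (2)·(2) + (-1)·(-1)) / 5 = 32/5 = 6.4
  S[X,Y] = ((-4)·(-1.5) + (3)·(-0.5) + (-1)·(3.5) + (1)·(-1.5) + (2)·(1.5) + (-1)·(-1.5)) / 5 = 4/5 = 0.8
  S[Y,Y] = ((-1.5)·(-1.5) + (-0.5)·(-0.5) + (3.5)·(3.5) + (-1.5)·(-1.5) + (1.5)·(1.5) + (-1.5)·(-1.5)) / 5 = 21.5/5 = 4.3
  S = [[6.4, 0.8],
 [0.8, 4.3]].

Step 3 — invert S. det(S) = 6.4·4.3 - (0.8)² = 26.88.
  S^{-1} = (1/det) · [[d, -b], [-b, a]] = [[0.16, -0.0298],
 [-0.0298, 0.2381]].

Step 4 — quadratic form (x̄ - mu_0)^T · S^{-1} · (x̄ - mu_0):
  S^{-1} · (x̄ - mu_0) = (0.1042, -0.8333),
  (x̄ - mu_0)^T · [...] = (0)·(0.1042) + (-3.5)·(-0.8333) = 2.9167.

Step 5 — scale by n: T² = 6 · 2.9167 = 17.5.

T² ≈ 17.5


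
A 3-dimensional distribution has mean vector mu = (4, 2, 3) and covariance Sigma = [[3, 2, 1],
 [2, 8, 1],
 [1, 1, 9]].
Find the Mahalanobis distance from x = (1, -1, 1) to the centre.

Step 1 — centre the observation: (x - mu) = (-3, -3, -2).

Step 2 — invert Sigma (cofactor / det for 3×3, or solve directly):
  Sigma^{-1} = [[0.4104, -0.0983, -0.0347],
 [-0.0983, 0.1503, -0.0058],
 [-0.0347, -0.0058, 0.1156]].

Step 3 — form the quadratic (x - mu)^T · Sigma^{-1} · (x - mu):
  Sigma^{-1} · (x - mu) = (-0.8671, -0.1445, -0.1098).
  (x - mu)^T · [Sigma^{-1} · (x - mu)] = (-3)·(-0.8671) + (-3)·(-0.1445) + (-2)·(-0.1098) = 3.2543.

Step 4 — take square root: d = √(3.2543) ≈ 1.804.

d(x, mu) = √(3.2543) ≈ 1.804


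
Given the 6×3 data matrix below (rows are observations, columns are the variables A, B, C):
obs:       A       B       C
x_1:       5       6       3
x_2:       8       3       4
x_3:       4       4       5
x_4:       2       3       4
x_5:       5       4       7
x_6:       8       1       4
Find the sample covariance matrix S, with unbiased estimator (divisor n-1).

Step 1 — column means:
  mean(A) = (5 + 8 + 4 + 2 + 5 + 8) / 6 = 32/6 = 5.3333
  mean(B) = (6 + 3 + 4 + 3 + 4 + 1) / 6 = 21/6 = 3.5
  mean(C) = (3 + 4 + 5 + 4 + 7 + 4) / 6 = 27/6 = 4.5

Step 2 — sample covariance S[i,j] = (1/(n-1)) · Σ_k (x_{k,i} - mean_i) · (x_{k,j} - mean_j), with n-1 = 5.
  S[A,A] = ((-0.3333)·(-0.3333) + (2.6667)·(2.6667) + (-1.3333)·(-1.3333) + (-3.3333)·(-3.3333) + (-0.3333)·(-0.3333) + (2.6667)·(2.6667)) / 5 = 27.3333/5 = 5.4667
  S[A,B] = ((-0.3333)·(2.5) + (2.6667)·(-0.5) + (-1.3333)·(0.5) + (-3.3333)·(-0.5) + (-0.3333)·(0.5) + (2.6667)·(-2.5)) / 5 = -8/5 = -1.6
  S[A,C] = ((-0.3333)·(-1.5) + (2.6667)·(-0.5) + (-1.3333)·(0.5) + (-3.3333)·(-0.5) + (-0.3333)·(2.5) + (2.6667)·(-0.5)) / 5 = -2/5 = -0.4
  S[B,B] = ((2.5)·(2.5) + (-0.5)·(-0.5) + (0.5)·(0.5) + (-0.5)·(-0.5) + (0.5)·(0.5) + (-2.5)·(-2.5)) / 5 = 13.5/5 = 2.7
  S[B,C] = ((2.5)·(-1.5) + (-0.5)·(-0.5) + (0.5)·(0.5) + (-0.5)·(-0.5) + (0.5)·(2.5) + (-2.5)·(-0.5)) / 5 = -0.5/5 = -0.1
  S[C,C] = ((-1.5)·(-1.5) + (-0.5)·(-0.5) + (0.5)·(0.5) + (-0.5)·(-0.5) + (2.5)·(2.5) + (-0.5)·(-0.5)) / 5 = 9.5/5 = 1.9

S is symmetric (S[j,i] = S[i,j]). Assembling:

S = [[5.4667, -1.6, -0.4],
 [-1.6, 2.7, -0.1],
 [-0.4, -0.1, 1.9]]


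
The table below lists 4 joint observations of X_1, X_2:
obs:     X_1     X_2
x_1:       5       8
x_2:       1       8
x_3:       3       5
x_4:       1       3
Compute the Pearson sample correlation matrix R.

Step 1 — column means:
  mean(X_1) = (5 + 1 + 3 + 1) / 4 = 10/4 = 2.5
  mean(X_2) = (8 + 8 + 5 + 3) / 4 = 24/4 = 6

Step 2 — sample variances and covariances s[i,j] = (1/(n-1)) · Σ_k (x_{k,i} - mean_i) · (x_{k,j} - mean_j), with n-1 = 3:
  s[X_1,X_1] = ((2.5)·(2.5) + (-1.5)·(-1.5) + (0.5)·(0.5) + (-1.5)·(-1.5)) / 3 = 11/3 = 3.6667
  s[X_1,X_2] = ((2.5)·(2) + (-1.5)·(2) + (0.5)·(-1) + (-1.5)·(-3)) / 3 = 6/3 = 2
  s[X_2,X_2] = ((2)·(2) + (2)·(2) + (-1)·(-1) + (-3)·(-3)) / 3 = 18/3 = 6
  Sample standard deviations s_i = √(s[i,i]):
  s(X_1) = √(3.6667) = 1.9149
  s(X_2) = √(6) = 2.4495

Step 3 — r_{ij} = s_{ij} / (s_i · s_j):
  r[X_1,X_1] = 1 (diagonal).
  r[X_1,X_2] = 2 / (1.9149 · 2.4495) = 2 / 4.6904 = 0.4264
  r[X_2,X_2] = 1 (diagonal).

R is symmetric with unit diagonal. Assembling:

R = [[1, 0.4264],
 [0.4264, 1]]


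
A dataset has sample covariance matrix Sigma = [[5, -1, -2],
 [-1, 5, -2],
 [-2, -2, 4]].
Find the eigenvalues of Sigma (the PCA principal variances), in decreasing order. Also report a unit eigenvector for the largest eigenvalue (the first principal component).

Step 1 — characteristic polynomial p(λ) = det(λI - Sigma) = λ³ - tr·λ² + c_1·λ - det, where tr = trace, c_1 = sum of the principal 2×2 minors, det = det(Sigma):
  tr = 5 + 5 + 4 = 14,
  c_1 = (5·5 - (-1)²) + (5·4 - (-2)²) + (5·4 - (-2)²) = 24 + 16 + 16 = 56,
  det = 5·(5·4 - (-2)²) - (-1)·((-1)·4 - (-2)·(-2)) + (-2)·((-1)·(-2) - 5·(-2)) = 5·(16) - (-1)·(-8) + (-2)·(12) = 48.
  So p(λ) = λ³ - 14λ² + 56λ - 48.
Step 2 — look for an integer root (rational root theorem: any rational root is an integer divisor of 48). Testing λ = 6:
  p(6) = 216 - 504 + 336 - 48 = 0  ✓
  Dividing out (λ - 6): p(λ) = (λ - 6)(λ² - 8λ + 8).
Step 3 — remaining eigenvalues from the quadratic λ² - 8λ + 8 = 0:
  Δ = 8² - 4·8 = 64 - 32 = 32,  λ = (8 ± √32)/2 = (8 ± 5.6569)/2 ≈ 6.8284 or 1.1716.
  Sorted: λ_1 = 6.8284,  λ_2 = 6,  λ_3 = 1.1716  (check: sum = 14 = tr ✓).

Step 4 — unit eigenvector for λ_1 ≈ 6.8284: v spans the null space of (Sigma - λ_1 I), whose rows are
  r_1 = (-1.8284, -1, -2),  r_2 = (-1, -1.8284, -2),  r_3 = (-2, -2, -2.8284).
  v is orthogonal to every row, so take v ∝ r_1 × r_2 = ((-1)·(-2) - (-2)·(-1.8284), (-2)·(-1) - (-1.8284)·(-2), (-1.8284)·(-1.8284) - (-1)·(-1)) ≈ (-1.6569, -1.6569, 2.3431).
  Rescale (multiply by -1 so the first nonzero entry is positive): u = (1.6569, 1.6569, -2.3431).
  ||u|| = √((1.6569)² + (1.6569)² + (-2.3431)²) = √(10.9807) ≈ 3.3137,  v_1 = u/||u|| ≈ (0.5, 0.5, -0.7071) (||v_1|| = 1).

λ_1 = 6.8284,  λ_2 = 6,  λ_3 = 1.1716;  v_1 ≈ (0.5, 0.5, -0.7071)


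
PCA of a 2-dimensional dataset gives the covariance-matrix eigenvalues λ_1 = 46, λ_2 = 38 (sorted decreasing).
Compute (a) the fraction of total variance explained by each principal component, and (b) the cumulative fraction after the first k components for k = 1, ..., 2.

Step 1 — total variance = trace(Sigma) = Σ λ_i = 46 + 38 = 84.

Step 2 — fraction explained by component i = λ_i / Σ λ:
  PC1: 46/84 = 0.5476
  PC2: 38/84 = 0.4524

Step 3 — cumulative fraction after k components = (λ_1 + ... + λ_k) / Σ λ:
  k = 1: 46/84 = 0.5476
  k = 2: (46 + 38)/84 = 84/84 = 1

Summary (fraction, with percent):

explained: PC1 0.5476 (54.76%), PC2 0.4524 (45.24%);  cumulative: 0.5476, 1


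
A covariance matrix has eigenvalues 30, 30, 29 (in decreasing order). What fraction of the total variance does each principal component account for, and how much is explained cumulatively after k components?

Step 1 — total variance = trace(Sigma) = Σ λ_i = 30 + 30 + 29 = 89.

Step 2 — fraction explained by component i = λ_i / Σ λ:
  PC1: 30/89 = 0.3371
  PC2: 30/89 = 0.3371
  PC3: 29/89 = 0.3258

Step 3 — cumulative fraction after k components = (λ_1 + ... + λ_k) / Σ λ:
  k = 1: 30/89 = 0.3371
  k = 2: (30 + 30)/89 = 60/89 = 0.6742
  k = 3: (30 + 30 + 29)/89 = 89/89 = 1

Summary (fraction, with percent):

explained: PC1 0.3371 (33.71%), PC2 0.3371 (33.71%), PC3 0.3258 (32.58%);  cumulative: 0.3371, 0.6742, 1


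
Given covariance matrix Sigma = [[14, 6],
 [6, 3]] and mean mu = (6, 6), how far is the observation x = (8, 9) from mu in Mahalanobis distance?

Step 1 — centre the observation: (x - mu) = (2, 3).

Step 2 — invert Sigma. det(Sigma) = 14·3 - (6)² = 6.
  Sigma^{-1} = (1/det) · [[d, -b], [-b, a]] = [[0.5, -1],
 [-1, 2.3333]].

Step 3 — form the quadratic (x - mu)^T · Sigma^{-1} · (x - mu):
  Sigma^{-1} · (x - mu) = (-2, 5).
  (x - mu)^T · [Sigma^{-1} · (x - mu)] = (2)·(-2) + (3)·(5) = 11.

Step 4 — take square root: d = √(11) ≈ 3.3166.

d(x, mu) = √(11) ≈ 3.3166


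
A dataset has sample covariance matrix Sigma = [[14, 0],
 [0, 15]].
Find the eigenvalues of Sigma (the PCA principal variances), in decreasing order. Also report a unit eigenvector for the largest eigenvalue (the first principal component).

Step 1 — characteristic polynomial of 2×2 Sigma:
  det(Sigma - λI) = λ² - trace · λ + det = 0.
  trace = 14 + 15 = 29, det = 14·15 - (0)² = 210.
Step 2 — discriminant:
  Δ = trace² - 4·det = 841 - 840 = 1.
Step 3 — eigenvalues:
  λ = (trace ± √Δ)/2 = (29 ± 1)/2,
  λ_1 = 15,  λ_2 = 14.

Step 4 — unit eigenvector for λ_1: Sigma is diagonal, so its eigenvectors are the coordinate axes. λ_1 = 15 is the diagonal entry on the second coordinate axis, hence
  v_1 = (0, 1) (||v_1|| = 1).

λ_1 = 15,  λ_2 = 14;  v_1 ≈ (0, 1)


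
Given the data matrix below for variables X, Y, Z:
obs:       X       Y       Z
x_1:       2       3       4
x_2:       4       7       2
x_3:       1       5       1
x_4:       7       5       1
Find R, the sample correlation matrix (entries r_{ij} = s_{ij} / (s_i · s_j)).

Step 1 — column means:
  mean(X) = (2 + 4 + 1 + 7) / 4 = 14/4 = 3.5
  mean(Y) = (3 + 7 + 5 + 5) / 4 = 20/4 = 5
  mean(Z) = (4 + 2 + 1 + 1) / 4 = 8/4 = 2

Step 2 — sample variances and covariances s[i,j] = (1/(n-1)) · Σ_k (x_{k,i} - mean_i) · (x_{k,j} - mean_j), with n-1 = 3:
  s[X,X] = ((-1.5)·(-1.5) + (0.5)·(0.5) + (-2.5)·(-2.5) + (3.5)·(3.5)) / 3 = 21/3 = 7
  s[X,Y] = ((-1.5)·(-2) + (0.5)·(2) + (-2.5)·(0) + (3.5)·(0)) / 3 = 4/3 = 1.3333
  s[X,Z] = ((-1.5)·(2) + (0.5)·(0) + (-2.5)·(-1) + (3.5)·(-1)) / 3 = -4/3 = -1.3333
  s[Y,Y] = ((-2)·(-2) + (2)·(2) + (0)·(0) + (0)·(0)) / 3 = 8/3 = 2.6667
  s[Y,Z] = ((-2)·(2) + (2)·(0) + (0)·(-1) + (0)·(-1)) / 3 = -4/3 = -1.3333
  s[Z,Z] = ((2)·(2) + (0)·(0) + (-1)·(-1) + (-1)·(-1)) / 3 = 6/3 = 2
  Sample standard deviations s_i = √(s[i,i]):
  s(X) = √(7) = 2.6458
  s(Y) = √(2.6667) = 1.633
  s(Z) = √(2) = 1.4142

Step 3 — r_{ij} = s_{ij} / (s_i · s_j):
  r[X,X] = 1 (diagonal).
  r[X,Y] = 1.3333 / (2.6458 · 1.633) = 1.3333 / 4.3205 = 0.3086
  r[X,Z] = -1.3333 / (2.6458 · 1.4142) = -1.3333 / 3.7417 = -0.3563
  r[Y,Y] = 1 (diagonal).
  r[Y,Z] = -1.3333 / (1.633 · 1.4142) = -1.3333 / 2.3094 = -0.5774
  r[Z,Z] = 1 (diagonal).

R is symmetric with unit diagonal. Assembling:

R = [[1, 0.3086, -0.3563],
 [0.3086, 1, -0.5774],
 [-0.3563, -0.5774, 1]]


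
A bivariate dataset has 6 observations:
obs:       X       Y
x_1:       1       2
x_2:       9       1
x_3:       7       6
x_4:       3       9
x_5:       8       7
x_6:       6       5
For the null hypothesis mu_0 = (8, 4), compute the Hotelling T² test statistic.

Step 1 — sample mean vector:
  mean(X) = (1 + 9 + 7 + 3 + 8 + 6) / 6 = 34/6 = 5.6667
  mean(Y) = (2 + 1 + 6 + 9 + 7 + 5) / 6 = 30/6 = 5
  x̄ = (5.6667, 5),  deviation x̄ - mu_0 = (5.6667, 5) - (8, 4) = (-2.3333, 1).

Step 2 — sample covariance matrix, S[i,j] = (1/(n-1)) · Σ_k (x_{k,i} - mean_i) · (x_{k,j} - mean_j), divisor n-1 = 5:
  S[X,X] = ((-4.6667)·(-4.6667) + (3.3333)·(3.3333) + (1.3333)·(1.3333) + (-2.6667)·(-2.6667) + (2.3333)·(2.3333) + (0.3333)·(0.3333)) / 5 = 47.3333/5 = 9.4667
  S[X,Y] = ((-4.6667)·(-3) + (3.3333)·(-4) + (1.3333)·(1) + (-2.6667)·(4) + (2.3333)·(2) + (0.3333)·(0)) / 5 = -4/5 = -0.8
  S[Y,Y] = ((-3)·(-3) + (-4)·(-4) + (1)·(1) + (4)·(4) + (2)·(2) + (0)·(0)) / 5 = 46/5 = 9.2
  S = [[9.4667, -0.8],
 [-0.8, 9.2]].

Step 3 — invert S. det(S) = 9.4667·9.2 - (-0.8)² = 86.4533.
  S^{-1} = (1/det) · [[d, -b], [-b, a]] = [[0.1064, 0.0093],
 [0.0093, 0.1095]].

Step 4 — quadratic form (x̄ - mu_0)^T · S^{-1} · (x̄ - mu_0):
  S^{-1} · (x̄ - mu_0) = (-0.239, 0.0879),
  (x̄ - mu_0)^T · [...] = (-2.3333)·(-0.239) + (1)·(0.0879) = 0.6457.

Step 5 — scale by n: T² = 6 · 0.6457 = 3.8742.

T² ≈ 3.8742


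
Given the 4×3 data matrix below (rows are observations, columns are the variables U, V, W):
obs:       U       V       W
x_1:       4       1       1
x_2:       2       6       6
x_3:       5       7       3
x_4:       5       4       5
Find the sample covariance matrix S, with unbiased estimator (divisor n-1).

Step 1 — column means:
  mean(U) = (4 + 2 + 5 + 5) / 4 = 16/4 = 4
  mean(V) = (1 + 6 + 7 + 4) / 4 = 18/4 = 4.5
  mean(W) = (1 + 6 + 3 + 5) / 4 = 15/4 = 3.75

Step 2 — sample covariance S[i,j] = (1/(n-1)) · Σ_k (x_{k,i} - mean_i) · (x_{k,j} - mean_j), with n-1 = 3.
  S[U,U] = ((0)·(0) + (-2)·(-2) + (1)·(1) + (1)·(1)) / 3 = 6/3 = 2
  S[U,V] = ((0)·(-3.5) + (-2)·(1.5) + (1)·(2.5) + (1)·(-0.5)) / 3 = -1/3 = -0.3333
  S[U,W] = ((0)·(-2.75) + (-2)·(2.25) + (1)·(-0.75) + (1)·(1.25)) / 3 = -4/3 = -1.3333
  S[V,V] = ((-3.5)·(-3.5) + (1.5)·(1.5) + (2.5)·(2.5) + (-0.5)·(-0.5)) / 3 = 21/3 = 7
  S[V,W] = ((-3.5)·(-2.75) + (1.5)·(2.25) + (2.5)·(-0.75) + (-0.5)·(1.25)) / 3 = 10.5/3 = 3.5
  S[W,W] = ((-2.75)·(-2.75) + (2.25)·(2.25) + (-0.75)·(-0.75) + (1.25)·(1.25)) / 3 = 14.75/3 = 4.9167

S is symmetric (S[j,i] = S[i,j]). Assembling:

S = [[2, -0.3333, -1.3333],
 [-0.3333, 7, 3.5],
 [-1.3333, 3.5, 4.9167]]


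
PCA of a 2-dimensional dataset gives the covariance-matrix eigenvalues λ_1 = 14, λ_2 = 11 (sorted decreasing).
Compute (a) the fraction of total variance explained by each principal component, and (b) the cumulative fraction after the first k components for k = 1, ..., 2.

Step 1 — total variance = trace(Sigma) = Σ λ_i = 14 + 11 = 25.

Step 2 — fraction explained by component i = λ_i / Σ λ:
  PC1: 14/25 = 0.56
  PC2: 11/25 = 0.44

Step 3 — cumulative fraction after k components = (λ_1 + ... + λ_k) / Σ λ:
  k = 1: 14/25 = 0.56
  k = 2: (14 + 11)/25 = 25/25 = 1

Summary (fraction, with percent):

explained: PC1 0.56 (56%), PC2 0.44 (44%);  cumulative: 0.56, 1


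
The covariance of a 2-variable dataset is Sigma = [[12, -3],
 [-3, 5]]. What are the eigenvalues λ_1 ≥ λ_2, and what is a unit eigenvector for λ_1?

Step 1 — characteristic polynomial of 2×2 Sigma:
  det(Sigma - λI) = λ² - trace · λ + det = 0.
  trace = 12 + 5 = 17, det = 12·5 - (-3)² = 51.
Step 2 — discriminant:
  Δ = trace² - 4·det = 289 - 204 = 85.
Step 3 — eigenvalues:
  λ = (trace ± √Δ)/2 = (17 ± 9.2195)/2,
  λ_1 = 13.1098,  λ_2 = 3.8902.

Step 4 — unit eigenvector for λ_1: solve (Sigma - λ_1 I)v = 0. First row:
  (12 - 13.1098)·v_x + (-3)·v_y = 0, i.e. (-1.1098)·v_x + (-3)·v_y = 0,
  so v ∝ (b, λ_1 - a) = (-3, 1.1098); multiply by -1 so the first entry is positive: u = (3, -1.1098).
  ||u|| = √((3)² + (-1.1098)²) = √(10.2316) ≈ 3.1987,
  v_1 = u/||u|| ≈ (0.9379, -0.3469) (||v_1|| = 1).

λ_1 = 13.1098,  λ_2 = 3.8902;  v_1 ≈ (0.9379, -0.3469)


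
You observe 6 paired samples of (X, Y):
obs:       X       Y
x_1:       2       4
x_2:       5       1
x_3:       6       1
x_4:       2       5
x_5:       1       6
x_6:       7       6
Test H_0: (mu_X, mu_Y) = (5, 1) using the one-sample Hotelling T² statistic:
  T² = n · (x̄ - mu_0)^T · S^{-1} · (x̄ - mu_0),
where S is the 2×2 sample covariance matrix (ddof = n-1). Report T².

Step 1 — sample mean vector:
  mean(X) = (2 + 5 + 6 + 2 + 1 + 7) / 6 = 23/6 = 3.8333
  mean(Y) = (4 + 1 + 1 + 5 + 6 + 6) / 6 = 23/6 = 3.8333
  x̄ = (3.8333, 3.8333),  deviation x̄ - mu_0 = (3.8333, 3.8333) - (5, 1) = (-1.1667, 2.8333).

Step 2 — sample covariance matrix, S[i,j] = (1/(n-1)) · Σ_k (x_{k,i} - mean_i) · (x_{k,j} - mean_j), divisor n-1 = 5:
  S[X,X] = ((-1.8333)·(-1.8333) + (1.1667)·(1.1667) + (2.1667)·(2.1667) + (-1.8333)·(-1.8333) + (-2.8333)·(-2.8333) + (3.1667)·(3.1667)) / 5 = 30.8333/5 = 6.1667
  S[X,Y] = ((-1.8333)·(0.1667) + (1.1667)·(-2.8333) + (2.1667)·(-2.8333) + (-1.8333)·(1.1667) + (-2.8333)·(2.1667) + (3.1667)·(2.1667)) / 5 = -11.1667/5 = -2.2333
  S[Y,Y] = ((0.1667)·(0.1667) + (-2.8333)·(-2.8333) + (-2.8333)·(-2.8333) + (1.1667)·(1.1667) + (2.1667)·(2.1667) + (2.1667)·(2.1667)) / 5 = 26.8333/5 = 5.3667
  S = [[6.1667, -2.2333],
 [-2.2333, 5.3667]].

Step 3 — invert S. det(S) = 6.1667·5.3667 - (-2.2333)² = 28.1067.
  S^{-1} = (1/det) · [[d, -b], [-b, a]] = [[0.1909, 0.0795],
 [0.0795, 0.2194]].

Step 4 — quadratic form (x̄ - mu_0)^T · S^{-1} · (x̄ - mu_0):
  S^{-1} · (x̄ - mu_0) = (0.0024, 0.5289),
  (x̄ - mu_0)^T · [...] = (-1.1667)·(0.0024) + (2.8333)·(0.5289) = 1.4959.

Step 5 — scale by n: T² = 6 · 1.4959 = 8.9753.

T² ≈ 8.9753


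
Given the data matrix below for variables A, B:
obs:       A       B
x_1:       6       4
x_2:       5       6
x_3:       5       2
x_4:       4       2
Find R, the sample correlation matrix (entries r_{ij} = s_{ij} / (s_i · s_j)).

Step 1 — column means:
  mean(A) = (6 + 5 + 5 + 4) / 4 = 20/4 = 5
  mean(B) = (4 + 6 + 2 + 2) / 4 = 14/4 = 3.5

Step 2 — sample variances and covariances s[i,j] = (1/(n-1)) · Σ_k (x_{k,i} - mean_i) · (x_{k,j} - mean_j), with n-1 = 3:
  s[A,A] = ((1)·(1) + (0)·(0) + (0)·(0) + (-1)·(-1)) / 3 = 2/3 = 0.6667
  s[A,B] = ((1)·(0.5) + (0)·(2.5) + (0)·(-1.5) + (-1)·(-1.5)) / 3 = 2/3 = 0.6667
  s[B,B] = ((0.5)·(0.5) + (2.5)·(2.5) + (-1.5)·(-1.5) + (-1.5)·(-1.5)) / 3 = 11/3 = 3.6667
  Sample standard deviations s_i = √(s[i,i]):
  s(A) = √(0.6667) = 0.8165
  s(B) = √(3.6667) = 1.9149

Step 3 — r_{ij} = s_{ij} / (s_i · s_j):
  r[A,A] = 1 (diagonal).
  r[A,B] = 0.6667 / (0.8165 · 1.9149) = 0.6667 / 1.5635 = 0.4264
  r[B,B] = 1 (diagonal).

R is symmetric with unit diagonal. Assembling:

R = [[1, 0.4264],
 [0.4264, 1]]


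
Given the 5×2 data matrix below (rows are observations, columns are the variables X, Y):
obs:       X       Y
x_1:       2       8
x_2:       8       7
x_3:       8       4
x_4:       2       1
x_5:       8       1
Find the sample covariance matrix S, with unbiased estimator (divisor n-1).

Step 1 — column means:
  mean(X) = (2 + 8 + 8 + 2 + 8) / 5 = 28/5 = 5.6
  mean(Y) = (8 + 7 + 4 + 1 + 1) / 5 = 21/5 = 4.2

Step 2 — sample covariance S[i,j] = (1/(n-1)) · Σ_k (x_{k,i} - mean_i) · (x_{k,j} - mean_j), with n-1 = 4.
  S[X,X] = ((-3.6)·(-3.6) + (2.4)·(2.4) + (2.4)·(2.4) + (-3.6)·(-3.6) + (2.4)·(2.4)) / 4 = 43.2/4 = 10.8
  S[X,Y] = ((-3.6)·(3.8) + (2.4)·(2.8) + (2.4)·(-0.2) + (-3.6)·(-3.2) + (2.4)·(-3.2)) / 4 = -3.6/4 = -0.9
  S[Y,Y] = ((3.8)·(3.8) + (2.8)·(2.8) + (-0.2)·(-0.2) + (-3.2)·(-3.2) + (-3.2)·(-3.2)) / 4 = 42.8/4 = 10.7

S is symmetric (S[j,i] = S[i,j]). Assembling:

S = [[10.8, -0.9],
 [-0.9, 10.7]]


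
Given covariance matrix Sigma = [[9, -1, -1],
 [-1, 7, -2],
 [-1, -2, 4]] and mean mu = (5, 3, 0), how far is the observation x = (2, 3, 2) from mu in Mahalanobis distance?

Step 1 — centre the observation: (x - mu) = (-3, 0, 2).

Step 2 — invert Sigma (cofactor / det for 3×3, or solve directly):
  Sigma^{-1} = [[0.1194, 0.0299, 0.0448],
 [0.0299, 0.1741, 0.0945],
 [0.0448, 0.0945, 0.3085]].

Step 3 — form the quadratic (x - mu)^T · Sigma^{-1} · (x - mu):
  Sigma^{-1} · (x - mu) = (-0.2687, 0.0995, 0.4826).
  (x - mu)^T · [Sigma^{-1} · (x - mu)] = (-3)·(-0.2687) + (0)·(0.0995) + (2)·(0.4826) = 1.7711.

Step 4 — take square root: d = √(1.7711) ≈ 1.3308.

d(x, mu) = √(1.7711) ≈ 1.3308


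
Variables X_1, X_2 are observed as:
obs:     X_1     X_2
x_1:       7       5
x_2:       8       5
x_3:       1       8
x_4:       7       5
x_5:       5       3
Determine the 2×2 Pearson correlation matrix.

Step 1 — column means:
  mean(X_1) = (7 + 8 + 1 + 7 + 5) / 5 = 28/5 = 5.6
  mean(X_2) = (5 + 5 + 8 + 5 + 3) / 5 = 26/5 = 5.2

Step 2 — sample variances and covariances s[i,j] = (1/(n-1)) · Σ_k (x_{k,i} - mean_i) · (x_{k,j} - mean_j), with n-1 = 4:
  s[X_1,X_1] = ((1.4)·(1.4) + (2.4)·(2.4) + (-4.6)·(-4.6) + (1.4)·(1.4) + (-0.6)·(-0.6)) / 4 = 31.2/4 = 7.8
  s[X_1,X_2] = ((1.4)·(-0.2) + (2.4)·(-0.2) + (-4.6)·(2.8) + (1.4)·(-0.2) + (-0.6)·(-2.2)) / 4 = -12.6/4 = -3.15
  s[X_2,X_2] = ((-0.2)·(-0.2) + (-0.2)·(-0.2) + (2.8)·(2.8) + (-0.2)·(-0.2) + (-2.2)·(-2.2)) / 4 = 12.8/4 = 3.2
  Sample standard deviations s_i = √(s[i,i]):
  s(X_1) = √(7.8) = 2.7928
  s(X_2) = √(3.2) = 1.7889

Step 3 — r_{ij} = s_{ij} / (s_i · s_j):
  r[X_1,X_1] = 1 (diagonal).
  r[X_1,X_2] = -3.15 / (2.7928 · 1.7889) = -3.15 / 4.996 = -0.6305
  r[X_2,X_2] = 1 (diagonal).

R is symmetric with unit diagonal. Assembling:

R = [[1, -0.6305],
 [-0.6305, 1]]


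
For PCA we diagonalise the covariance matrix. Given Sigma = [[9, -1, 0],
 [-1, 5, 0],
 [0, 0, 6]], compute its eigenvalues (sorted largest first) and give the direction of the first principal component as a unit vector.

Step 1 — characteristic polynomial p(λ) = det(λI - Sigma) = λ³ - tr·λ² + c_1·λ - det, where tr = trace, c_1 = sum of the principal 2×2 minors, det = det(Sigma):
  tr = 9 + 5 + 6 = 20,
  c_1 = (9·5 - (-1)²) + (9·6 - (0)²) + (5·6 - (0)²) = 44 + 54 + 30 = 128,
  det = 9·(5·6 - (0)²) - (-1)·((-1)·6 - (0)·(0)) + (0)·((-1)·(0) - 5·(0)) = 9·(30) - (-1)·(-6) + (0)·(0) = 264.
  So p(λ) = λ³ - 20λ² + 128λ - 264.
Step 2 — look for an integer root (rational root theorem: any rational root is an integer divisor of 264). Testing λ = 6:
  p(6) = 216 - 720 + 768 - 264 = 0  ✓
  Dividing out (λ - 6): p(λ) = (λ - 6)(λ² - 14λ + 44).
Step 3 — remaining eigenvalues from the quadratic λ² - 14λ + 44 = 0:
  Δ = 14² - 4·44 = 196 - 176 = 20,  λ = (14 ± √20)/2 = (14 ± 4.4721)/2 ≈ 9.2361 or 4.7639.
  Sorted: λ_1 = 9.2361,  λ_2 = 6,  λ_3 = 4.7639  (check: sum = 20 = tr ✓).

Step 4 — unit eigenvector for λ_1 ≈ 9.2361: v spans the null space of (Sigma - λ_1 I), whose rows are
  r_1 = (-0.2361, -1, 0),  r_2 = (-1, -4.2361, 0),  r_3 = (0, 0, -3.2361).
  v is orthogonal to every row, so take v ∝ r_1 × r_3 = ((-1)·(-3.2361) - (0)·(0), (0)·(0) - (-0.2361)·(-3.2361), (-0.2361)·(0) - (-1)·(0)) ≈ (3.2361, -0.7639, 0).
  Let u = (3.2361, -0.7639, 0).
  ||u|| = √((3.2361)² + (-0.7639)² + (0)²) = √(11.0557) ≈ 3.325,  v_1 = u/||u|| ≈ (0.9732, -0.2298, 0) (||v_1|| = 1).

λ_1 = 9.2361,  λ_2 = 6,  λ_3 = 4.7639;  v_1 ≈ (0.9732, -0.2298, 0)
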